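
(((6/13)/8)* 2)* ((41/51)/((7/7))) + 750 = 331541/442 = 750.09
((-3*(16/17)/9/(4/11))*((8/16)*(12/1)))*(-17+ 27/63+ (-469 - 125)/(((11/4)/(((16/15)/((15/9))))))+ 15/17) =40298632/50575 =796.81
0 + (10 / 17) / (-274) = -5 / 2329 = -0.00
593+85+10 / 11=7468 / 11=678.91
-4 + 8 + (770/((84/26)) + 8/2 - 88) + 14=517/3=172.33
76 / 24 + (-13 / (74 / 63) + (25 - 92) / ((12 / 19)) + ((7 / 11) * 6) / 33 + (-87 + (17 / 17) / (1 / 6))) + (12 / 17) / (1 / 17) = -9824429 / 53724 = -182.87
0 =0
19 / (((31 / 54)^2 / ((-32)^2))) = 56733696 / 961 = 59036.10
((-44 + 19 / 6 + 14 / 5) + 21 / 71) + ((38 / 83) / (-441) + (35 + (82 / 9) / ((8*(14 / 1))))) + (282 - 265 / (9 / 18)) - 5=-8858738383 / 34650840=-255.66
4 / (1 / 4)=16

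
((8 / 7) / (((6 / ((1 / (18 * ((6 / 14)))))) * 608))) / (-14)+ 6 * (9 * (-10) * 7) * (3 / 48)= -81443881 / 344736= -236.25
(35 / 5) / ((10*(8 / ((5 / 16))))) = 7 / 256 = 0.03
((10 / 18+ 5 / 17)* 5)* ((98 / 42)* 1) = 4550 / 459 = 9.91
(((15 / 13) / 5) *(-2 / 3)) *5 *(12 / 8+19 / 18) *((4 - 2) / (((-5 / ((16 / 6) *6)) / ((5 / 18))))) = 3680 / 1053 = 3.49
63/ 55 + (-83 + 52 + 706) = 37188/ 55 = 676.15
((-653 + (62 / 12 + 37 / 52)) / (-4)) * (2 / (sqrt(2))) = 100951 * sqrt(2) / 624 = 228.79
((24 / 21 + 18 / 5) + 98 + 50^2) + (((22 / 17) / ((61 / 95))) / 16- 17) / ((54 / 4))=10197488071 / 3919860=2601.49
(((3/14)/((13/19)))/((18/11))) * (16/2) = 418/273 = 1.53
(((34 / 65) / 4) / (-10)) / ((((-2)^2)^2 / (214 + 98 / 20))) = -37213 / 208000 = -0.18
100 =100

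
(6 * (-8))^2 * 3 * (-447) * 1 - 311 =-3089975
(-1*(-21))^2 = 441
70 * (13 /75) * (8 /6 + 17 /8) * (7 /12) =52871 /2160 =24.48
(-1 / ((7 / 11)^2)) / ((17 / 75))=-9075 / 833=-10.89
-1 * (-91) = 91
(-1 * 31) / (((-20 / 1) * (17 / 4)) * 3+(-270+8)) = 31 / 517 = 0.06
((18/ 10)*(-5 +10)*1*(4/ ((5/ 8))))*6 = 1728/ 5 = 345.60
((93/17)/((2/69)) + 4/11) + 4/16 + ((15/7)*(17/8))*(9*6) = 1139463/2618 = 435.24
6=6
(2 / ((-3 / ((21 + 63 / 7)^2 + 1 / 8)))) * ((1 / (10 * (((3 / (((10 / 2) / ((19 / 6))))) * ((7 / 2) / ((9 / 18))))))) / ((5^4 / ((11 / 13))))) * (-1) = 4169 / 682500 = 0.01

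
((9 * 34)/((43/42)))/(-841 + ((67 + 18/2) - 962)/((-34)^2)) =-7428456/20921263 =-0.36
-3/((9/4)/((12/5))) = -16/5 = -3.20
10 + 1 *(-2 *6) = -2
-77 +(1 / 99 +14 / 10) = -37417 / 495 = -75.59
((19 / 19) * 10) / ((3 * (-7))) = -0.48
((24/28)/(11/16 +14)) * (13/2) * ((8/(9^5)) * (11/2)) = 9152/32378535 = 0.00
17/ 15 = 1.13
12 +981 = 993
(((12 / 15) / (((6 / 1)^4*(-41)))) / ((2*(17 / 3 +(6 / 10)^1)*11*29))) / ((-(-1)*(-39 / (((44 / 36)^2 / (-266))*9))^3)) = -161051 / 19648514362842808200576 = -0.00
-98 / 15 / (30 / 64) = -3136 / 225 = -13.94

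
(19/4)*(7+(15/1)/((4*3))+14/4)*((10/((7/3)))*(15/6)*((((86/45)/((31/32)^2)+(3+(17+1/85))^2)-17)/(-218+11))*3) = -192074447531/57489903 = -3341.01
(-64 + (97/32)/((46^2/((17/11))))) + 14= -37239951/744832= -50.00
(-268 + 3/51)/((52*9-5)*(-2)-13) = 4555/15963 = 0.29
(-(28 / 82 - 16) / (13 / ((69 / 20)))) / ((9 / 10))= 2461 / 533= 4.62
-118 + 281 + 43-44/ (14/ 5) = 1332/ 7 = 190.29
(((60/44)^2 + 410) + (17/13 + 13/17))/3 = 3689651/26741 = 137.98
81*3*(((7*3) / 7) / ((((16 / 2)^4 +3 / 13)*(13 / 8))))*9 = 52488 / 53251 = 0.99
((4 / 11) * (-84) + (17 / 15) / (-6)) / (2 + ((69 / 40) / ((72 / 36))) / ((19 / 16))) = -578113 / 51282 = -11.27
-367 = -367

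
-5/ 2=-2.50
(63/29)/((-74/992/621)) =-19405008/1073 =-18084.82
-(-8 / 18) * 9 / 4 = 1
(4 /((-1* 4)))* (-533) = 533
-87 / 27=-29 / 9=-3.22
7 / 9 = 0.78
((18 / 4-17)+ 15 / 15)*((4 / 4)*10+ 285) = -6785 / 2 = -3392.50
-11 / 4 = -2.75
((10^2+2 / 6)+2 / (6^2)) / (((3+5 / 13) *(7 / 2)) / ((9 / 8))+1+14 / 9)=23491 / 3062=7.67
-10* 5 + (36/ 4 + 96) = 55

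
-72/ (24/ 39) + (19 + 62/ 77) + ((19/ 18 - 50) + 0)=-202549/ 1386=-146.14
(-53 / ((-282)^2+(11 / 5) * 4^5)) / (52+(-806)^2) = -265 / 265647028192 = -0.00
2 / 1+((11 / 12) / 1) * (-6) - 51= -109 / 2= -54.50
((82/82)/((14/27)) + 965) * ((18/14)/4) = 121833/392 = 310.80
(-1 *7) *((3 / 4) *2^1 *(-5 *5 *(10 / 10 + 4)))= 2625 / 2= 1312.50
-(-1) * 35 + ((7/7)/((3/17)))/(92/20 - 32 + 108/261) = 34.79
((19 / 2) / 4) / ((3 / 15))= 95 / 8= 11.88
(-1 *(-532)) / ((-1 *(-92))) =133 / 23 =5.78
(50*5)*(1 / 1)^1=250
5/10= 1/2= 0.50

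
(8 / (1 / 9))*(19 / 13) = 1368 / 13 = 105.23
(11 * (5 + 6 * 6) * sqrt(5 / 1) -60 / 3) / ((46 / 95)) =-950 / 23 + 42845 * sqrt(5) / 46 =2041.40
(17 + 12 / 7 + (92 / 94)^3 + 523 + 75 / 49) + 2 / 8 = 11078822931 / 20349308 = 544.43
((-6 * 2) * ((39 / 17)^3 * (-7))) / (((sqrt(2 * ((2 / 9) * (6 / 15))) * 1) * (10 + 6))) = 3737097 * sqrt(10) / 78608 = 150.34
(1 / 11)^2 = 1 / 121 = 0.01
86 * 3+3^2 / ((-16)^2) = 66057 / 256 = 258.04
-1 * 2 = -2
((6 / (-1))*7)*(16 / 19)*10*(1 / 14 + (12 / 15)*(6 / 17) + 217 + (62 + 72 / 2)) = -36026016 / 323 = -111535.65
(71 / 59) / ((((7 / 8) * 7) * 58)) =0.00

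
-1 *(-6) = 6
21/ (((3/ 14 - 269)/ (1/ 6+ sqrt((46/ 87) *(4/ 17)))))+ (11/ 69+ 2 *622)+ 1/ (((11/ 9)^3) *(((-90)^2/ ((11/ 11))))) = 1244.12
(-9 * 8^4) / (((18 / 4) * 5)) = -8192 / 5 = -1638.40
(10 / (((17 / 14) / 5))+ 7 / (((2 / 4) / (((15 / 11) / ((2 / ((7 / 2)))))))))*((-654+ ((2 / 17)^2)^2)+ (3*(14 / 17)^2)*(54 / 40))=-48574.08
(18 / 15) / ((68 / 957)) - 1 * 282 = -45069 / 170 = -265.11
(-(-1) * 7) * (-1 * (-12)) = 84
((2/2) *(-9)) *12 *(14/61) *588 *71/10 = -31561488/305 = -103480.29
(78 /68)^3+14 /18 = 808999 /353736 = 2.29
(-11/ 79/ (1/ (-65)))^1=715/ 79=9.05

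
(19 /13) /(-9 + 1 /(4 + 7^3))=-0.16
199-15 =184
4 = 4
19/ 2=9.50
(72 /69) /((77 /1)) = 24 /1771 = 0.01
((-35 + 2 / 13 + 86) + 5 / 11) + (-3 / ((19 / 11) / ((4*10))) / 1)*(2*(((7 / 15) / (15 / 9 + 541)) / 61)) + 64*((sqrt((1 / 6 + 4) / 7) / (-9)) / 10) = 316464528 / 6132269 -16*sqrt(42) / 189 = 51.06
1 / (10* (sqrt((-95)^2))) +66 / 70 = 6277 / 6650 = 0.94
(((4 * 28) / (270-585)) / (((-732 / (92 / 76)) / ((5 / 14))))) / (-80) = -23 / 8762040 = -0.00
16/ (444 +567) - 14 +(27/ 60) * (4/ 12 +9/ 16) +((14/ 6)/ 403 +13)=-75001463/ 130378560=-0.58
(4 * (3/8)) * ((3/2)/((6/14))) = 21/4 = 5.25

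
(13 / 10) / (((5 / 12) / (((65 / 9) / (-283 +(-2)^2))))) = -338 / 4185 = -0.08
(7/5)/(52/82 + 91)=287/18785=0.02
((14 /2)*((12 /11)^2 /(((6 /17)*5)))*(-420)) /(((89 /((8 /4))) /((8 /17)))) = -20.97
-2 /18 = -1 /9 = -0.11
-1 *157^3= -3869893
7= 7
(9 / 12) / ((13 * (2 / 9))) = 27 / 104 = 0.26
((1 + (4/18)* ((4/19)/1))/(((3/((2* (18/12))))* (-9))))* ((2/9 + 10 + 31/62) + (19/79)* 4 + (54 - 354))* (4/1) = 146774630/1094229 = 134.14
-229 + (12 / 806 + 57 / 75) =-2299368 / 10075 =-228.23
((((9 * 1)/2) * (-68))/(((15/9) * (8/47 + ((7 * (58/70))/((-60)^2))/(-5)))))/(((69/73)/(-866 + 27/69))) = 376239246732000/380158973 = 989689.24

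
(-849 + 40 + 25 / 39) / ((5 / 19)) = -598994 / 195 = -3071.76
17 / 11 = 1.55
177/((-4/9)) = -398.25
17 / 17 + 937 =938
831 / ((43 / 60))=49860 / 43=1159.53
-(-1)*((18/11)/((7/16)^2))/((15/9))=13824/2695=5.13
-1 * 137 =-137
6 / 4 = 3 / 2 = 1.50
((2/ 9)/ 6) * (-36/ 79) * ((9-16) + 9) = -8/ 237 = -0.03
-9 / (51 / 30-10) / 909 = 10 / 8383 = 0.00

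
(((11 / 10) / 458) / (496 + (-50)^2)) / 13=11 / 178381840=0.00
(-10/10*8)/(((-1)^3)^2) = -8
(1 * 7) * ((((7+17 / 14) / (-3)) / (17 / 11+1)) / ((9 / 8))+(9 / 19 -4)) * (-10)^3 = 31377.33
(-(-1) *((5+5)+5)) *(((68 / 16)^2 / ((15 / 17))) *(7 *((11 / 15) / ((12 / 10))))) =378301 / 288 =1313.55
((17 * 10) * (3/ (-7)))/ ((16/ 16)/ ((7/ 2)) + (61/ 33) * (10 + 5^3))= -5610/ 19237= -0.29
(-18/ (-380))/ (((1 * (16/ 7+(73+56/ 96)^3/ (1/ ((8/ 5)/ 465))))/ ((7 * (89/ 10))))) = 197108478/ 91718565271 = 0.00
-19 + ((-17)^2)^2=83502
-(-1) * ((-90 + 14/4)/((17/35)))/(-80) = 1211/544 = 2.23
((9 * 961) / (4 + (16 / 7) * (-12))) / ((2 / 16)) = -121086 / 41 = -2953.32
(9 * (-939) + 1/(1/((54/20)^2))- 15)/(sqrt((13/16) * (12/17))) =-21689 * sqrt(663)/50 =-11169.31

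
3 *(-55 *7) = -1155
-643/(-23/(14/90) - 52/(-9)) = 40509/8951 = 4.53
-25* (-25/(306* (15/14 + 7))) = 4375/17289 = 0.25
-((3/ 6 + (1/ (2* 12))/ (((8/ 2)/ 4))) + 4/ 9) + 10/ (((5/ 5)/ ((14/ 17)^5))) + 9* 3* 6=16847635481/ 102229704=164.80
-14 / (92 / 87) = -609 / 46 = -13.24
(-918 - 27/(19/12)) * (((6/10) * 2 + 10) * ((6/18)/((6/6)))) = -331632/95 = -3490.86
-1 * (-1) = 1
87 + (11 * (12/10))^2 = 261.24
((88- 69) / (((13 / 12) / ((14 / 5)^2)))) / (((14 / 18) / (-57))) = -3274992 / 325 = -10076.90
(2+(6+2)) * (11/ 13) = 110/ 13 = 8.46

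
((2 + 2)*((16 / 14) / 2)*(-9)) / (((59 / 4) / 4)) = -2304 / 413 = -5.58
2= 2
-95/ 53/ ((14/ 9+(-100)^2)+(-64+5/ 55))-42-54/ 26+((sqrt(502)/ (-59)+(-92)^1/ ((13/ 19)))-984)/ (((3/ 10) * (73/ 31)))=-18582451589164/ 11419279989-310 * sqrt(502)/ 12921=-1627.83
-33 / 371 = -0.09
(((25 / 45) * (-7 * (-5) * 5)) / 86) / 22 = 875 / 17028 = 0.05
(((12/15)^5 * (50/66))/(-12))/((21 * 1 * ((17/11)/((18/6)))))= -256/133875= -0.00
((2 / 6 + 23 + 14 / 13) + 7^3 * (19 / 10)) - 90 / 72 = 526391 / 780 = 674.86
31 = 31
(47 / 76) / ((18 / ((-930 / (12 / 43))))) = -313255 / 2736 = -114.49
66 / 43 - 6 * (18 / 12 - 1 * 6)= 1227 / 43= 28.53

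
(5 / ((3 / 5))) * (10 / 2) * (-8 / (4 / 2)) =-500 / 3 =-166.67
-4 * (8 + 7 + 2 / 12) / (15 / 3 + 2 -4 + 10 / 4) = -364 / 33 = -11.03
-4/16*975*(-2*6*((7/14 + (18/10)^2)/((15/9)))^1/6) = 21879/20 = 1093.95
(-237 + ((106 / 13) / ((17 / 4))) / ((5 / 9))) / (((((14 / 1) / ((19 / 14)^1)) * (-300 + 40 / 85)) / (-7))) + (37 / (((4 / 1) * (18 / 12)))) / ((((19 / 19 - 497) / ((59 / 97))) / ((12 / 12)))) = -674661379 / 1257166560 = -0.54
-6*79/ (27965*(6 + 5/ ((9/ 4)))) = -2133/ 1034705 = -0.00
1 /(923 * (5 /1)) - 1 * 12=-55379 /4615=-12.00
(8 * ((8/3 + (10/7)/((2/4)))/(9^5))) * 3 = 928/413343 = 0.00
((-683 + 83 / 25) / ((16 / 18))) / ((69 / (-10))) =12744 / 115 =110.82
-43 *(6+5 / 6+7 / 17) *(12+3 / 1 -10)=-158885 / 102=-1557.70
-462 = -462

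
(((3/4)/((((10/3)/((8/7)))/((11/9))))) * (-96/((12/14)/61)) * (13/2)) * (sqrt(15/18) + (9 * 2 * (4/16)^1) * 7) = -2198196/5-34892 * sqrt(30)/15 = -452379.96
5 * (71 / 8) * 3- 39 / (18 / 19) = 2207 / 24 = 91.96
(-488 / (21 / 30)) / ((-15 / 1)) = 976 / 21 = 46.48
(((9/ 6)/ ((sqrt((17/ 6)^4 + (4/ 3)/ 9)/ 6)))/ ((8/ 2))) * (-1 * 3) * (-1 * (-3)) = -729 * sqrt(83713)/ 83713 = -2.52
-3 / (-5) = 0.60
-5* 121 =-605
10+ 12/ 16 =43/ 4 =10.75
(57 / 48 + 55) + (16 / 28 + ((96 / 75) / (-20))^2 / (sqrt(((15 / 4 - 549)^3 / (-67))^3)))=2195456*sqrt(146127) / 771078073991482828125 + 6357 / 112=56.76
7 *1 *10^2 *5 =3500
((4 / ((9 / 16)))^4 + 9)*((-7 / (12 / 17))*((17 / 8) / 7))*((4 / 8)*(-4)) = 4865680585 / 314928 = 15450.14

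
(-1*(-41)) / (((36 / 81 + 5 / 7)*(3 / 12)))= 10332 / 73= 141.53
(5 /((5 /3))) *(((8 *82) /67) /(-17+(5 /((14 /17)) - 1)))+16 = 151472 /11189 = 13.54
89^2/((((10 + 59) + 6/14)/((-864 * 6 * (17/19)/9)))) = -30163168/513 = -58797.60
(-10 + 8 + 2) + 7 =7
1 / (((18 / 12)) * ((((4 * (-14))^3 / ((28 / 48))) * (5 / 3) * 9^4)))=-1 / 4938071040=-0.00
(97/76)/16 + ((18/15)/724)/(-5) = 437101/5502400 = 0.08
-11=-11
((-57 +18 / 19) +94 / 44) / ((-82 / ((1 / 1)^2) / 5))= 112685 / 34276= 3.29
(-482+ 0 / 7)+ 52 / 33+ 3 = -15755 / 33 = -477.42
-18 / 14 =-9 / 7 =-1.29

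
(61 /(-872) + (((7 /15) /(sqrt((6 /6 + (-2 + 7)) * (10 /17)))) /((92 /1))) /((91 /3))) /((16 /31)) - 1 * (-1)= 31 * sqrt(255) /2870400 + 12061 /13952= 0.86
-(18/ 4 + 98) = -205/ 2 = -102.50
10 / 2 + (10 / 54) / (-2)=265 / 54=4.91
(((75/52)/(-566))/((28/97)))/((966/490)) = -12125/2707744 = -0.00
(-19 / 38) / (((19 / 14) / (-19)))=7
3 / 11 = 0.27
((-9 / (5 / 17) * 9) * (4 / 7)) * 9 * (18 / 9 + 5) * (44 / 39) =-727056 / 65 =-11185.48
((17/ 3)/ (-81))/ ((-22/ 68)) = 578/ 2673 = 0.22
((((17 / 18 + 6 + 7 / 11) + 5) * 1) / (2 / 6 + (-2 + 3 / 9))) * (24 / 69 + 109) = -1031.76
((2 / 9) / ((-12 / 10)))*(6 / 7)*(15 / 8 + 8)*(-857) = 338515 / 252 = 1343.31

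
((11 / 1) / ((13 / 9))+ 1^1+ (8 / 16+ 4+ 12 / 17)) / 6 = 6109 / 2652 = 2.30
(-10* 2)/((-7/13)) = 260/7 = 37.14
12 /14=6 /7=0.86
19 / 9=2.11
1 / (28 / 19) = 19 / 28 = 0.68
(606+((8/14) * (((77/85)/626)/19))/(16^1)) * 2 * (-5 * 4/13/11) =-2450639771/14457157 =-169.51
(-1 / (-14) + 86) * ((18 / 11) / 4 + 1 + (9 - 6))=116885 / 308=379.50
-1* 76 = -76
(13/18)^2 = 169/324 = 0.52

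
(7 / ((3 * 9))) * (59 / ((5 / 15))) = 413 / 9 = 45.89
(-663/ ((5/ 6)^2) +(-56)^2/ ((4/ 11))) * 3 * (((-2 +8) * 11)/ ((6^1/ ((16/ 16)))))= 253086.24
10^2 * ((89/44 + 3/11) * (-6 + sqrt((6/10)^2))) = -13635/11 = -1239.55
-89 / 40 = -2.22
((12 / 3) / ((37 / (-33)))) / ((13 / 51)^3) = -17509932 / 81289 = -215.40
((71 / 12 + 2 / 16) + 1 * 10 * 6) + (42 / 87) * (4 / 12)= 15359 / 232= 66.20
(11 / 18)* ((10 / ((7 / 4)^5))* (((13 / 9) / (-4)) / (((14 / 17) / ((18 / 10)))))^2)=8596016 / 37059435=0.23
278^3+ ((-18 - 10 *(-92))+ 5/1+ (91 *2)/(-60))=644575679/30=21485855.97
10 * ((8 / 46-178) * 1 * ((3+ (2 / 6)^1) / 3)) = -409000 / 207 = -1975.85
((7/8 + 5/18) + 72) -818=-53629/72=-744.85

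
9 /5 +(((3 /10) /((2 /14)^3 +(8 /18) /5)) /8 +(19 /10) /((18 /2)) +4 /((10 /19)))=2044477 /204048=10.02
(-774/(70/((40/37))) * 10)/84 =-2580/1813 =-1.42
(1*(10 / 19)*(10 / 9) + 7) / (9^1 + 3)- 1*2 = -2807 / 2052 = -1.37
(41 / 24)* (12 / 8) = 41 / 16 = 2.56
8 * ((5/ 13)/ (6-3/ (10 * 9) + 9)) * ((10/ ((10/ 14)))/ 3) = 0.96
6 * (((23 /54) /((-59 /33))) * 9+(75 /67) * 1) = -6.15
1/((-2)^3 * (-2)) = 1/16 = 0.06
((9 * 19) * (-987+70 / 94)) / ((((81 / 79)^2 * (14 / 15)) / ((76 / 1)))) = -13063105.35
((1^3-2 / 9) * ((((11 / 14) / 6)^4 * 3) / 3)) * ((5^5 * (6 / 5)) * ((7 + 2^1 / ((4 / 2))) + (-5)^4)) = 1930781875 / 3556224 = 542.93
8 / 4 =2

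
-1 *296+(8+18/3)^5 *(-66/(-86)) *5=88728232/43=2063447.26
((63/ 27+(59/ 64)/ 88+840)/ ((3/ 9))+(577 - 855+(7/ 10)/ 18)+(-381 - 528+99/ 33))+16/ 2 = 342415261/ 253440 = 1351.07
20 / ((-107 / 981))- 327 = -54609 / 107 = -510.36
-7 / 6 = -1.17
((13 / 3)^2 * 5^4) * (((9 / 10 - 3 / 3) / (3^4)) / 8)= -21125 / 11664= -1.81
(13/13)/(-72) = -1/72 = -0.01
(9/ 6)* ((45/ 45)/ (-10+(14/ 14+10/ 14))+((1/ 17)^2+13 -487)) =-23841459/ 33524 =-711.18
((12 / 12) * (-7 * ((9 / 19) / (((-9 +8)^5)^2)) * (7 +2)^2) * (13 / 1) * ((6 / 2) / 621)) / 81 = -91 / 437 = -0.21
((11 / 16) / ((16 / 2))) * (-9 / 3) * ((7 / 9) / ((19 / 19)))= -77 / 384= -0.20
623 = 623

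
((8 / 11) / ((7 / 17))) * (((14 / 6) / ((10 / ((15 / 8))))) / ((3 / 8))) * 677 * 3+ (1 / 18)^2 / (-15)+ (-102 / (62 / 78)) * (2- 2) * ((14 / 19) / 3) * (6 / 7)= 223734949 / 53460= 4185.09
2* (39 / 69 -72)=-142.87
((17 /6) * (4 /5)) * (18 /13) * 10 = 31.38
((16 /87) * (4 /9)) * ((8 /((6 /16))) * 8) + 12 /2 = 46862 /2349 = 19.95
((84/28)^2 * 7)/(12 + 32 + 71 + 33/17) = 153/284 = 0.54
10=10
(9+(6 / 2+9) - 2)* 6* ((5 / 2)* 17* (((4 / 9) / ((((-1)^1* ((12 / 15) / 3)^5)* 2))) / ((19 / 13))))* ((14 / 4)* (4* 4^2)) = -1957921875 / 16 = -122370117.19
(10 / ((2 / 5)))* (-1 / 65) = -5 / 13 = -0.38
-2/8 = -1/4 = -0.25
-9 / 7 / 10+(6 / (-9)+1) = 43 / 210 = 0.20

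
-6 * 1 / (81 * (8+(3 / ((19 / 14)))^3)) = -6859 / 1740960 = -0.00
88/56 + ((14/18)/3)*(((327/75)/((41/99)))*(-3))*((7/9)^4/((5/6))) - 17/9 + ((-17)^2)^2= 6552635788823/78458625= 83517.09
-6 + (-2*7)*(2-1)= -20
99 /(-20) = -99 /20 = -4.95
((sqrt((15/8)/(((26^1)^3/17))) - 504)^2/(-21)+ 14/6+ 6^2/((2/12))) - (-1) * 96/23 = -11871.45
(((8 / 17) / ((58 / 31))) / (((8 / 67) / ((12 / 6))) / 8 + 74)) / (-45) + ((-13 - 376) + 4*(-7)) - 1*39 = -456.00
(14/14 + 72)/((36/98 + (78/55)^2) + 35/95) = 205588075/7736329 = 26.57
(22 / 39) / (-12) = -11 / 234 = -0.05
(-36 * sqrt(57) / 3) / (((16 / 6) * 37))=-9 * sqrt(57) / 74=-0.92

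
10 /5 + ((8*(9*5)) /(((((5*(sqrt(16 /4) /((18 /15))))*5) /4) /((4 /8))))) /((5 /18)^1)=8026 /125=64.21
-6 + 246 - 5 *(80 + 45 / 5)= -205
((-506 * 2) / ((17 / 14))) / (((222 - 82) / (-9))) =4554 / 85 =53.58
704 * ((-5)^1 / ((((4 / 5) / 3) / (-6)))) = 79200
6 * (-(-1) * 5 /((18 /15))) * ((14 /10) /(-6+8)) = 35 /2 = 17.50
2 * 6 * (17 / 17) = 12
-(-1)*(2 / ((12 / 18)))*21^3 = 27783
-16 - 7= -23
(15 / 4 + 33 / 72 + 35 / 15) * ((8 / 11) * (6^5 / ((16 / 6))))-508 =147016 / 11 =13365.09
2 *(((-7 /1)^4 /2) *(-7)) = -16807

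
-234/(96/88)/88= -39/16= -2.44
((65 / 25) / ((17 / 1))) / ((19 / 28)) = 364 / 1615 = 0.23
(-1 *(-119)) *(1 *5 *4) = 2380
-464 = -464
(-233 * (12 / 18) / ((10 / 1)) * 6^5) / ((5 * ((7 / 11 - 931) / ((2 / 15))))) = 2214432 / 639625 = 3.46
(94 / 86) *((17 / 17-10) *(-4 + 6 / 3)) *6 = 5076 / 43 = 118.05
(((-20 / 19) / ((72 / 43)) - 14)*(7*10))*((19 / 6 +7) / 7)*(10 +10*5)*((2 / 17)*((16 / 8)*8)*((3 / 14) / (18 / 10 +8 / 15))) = -244146400 / 15827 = -15425.94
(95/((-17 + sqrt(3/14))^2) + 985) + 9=45220 *sqrt(42)/16345849 + 16253159076/16345849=994.35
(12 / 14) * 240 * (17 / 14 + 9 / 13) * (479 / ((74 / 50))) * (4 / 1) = 11967336000 / 23569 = 507757.48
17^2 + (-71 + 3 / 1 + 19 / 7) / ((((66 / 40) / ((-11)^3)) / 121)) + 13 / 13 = 133824830 / 21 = 6372610.95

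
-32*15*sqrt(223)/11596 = -120*sqrt(223)/2899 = -0.62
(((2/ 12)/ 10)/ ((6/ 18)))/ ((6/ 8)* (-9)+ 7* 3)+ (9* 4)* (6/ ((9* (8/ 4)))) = 3421/ 285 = 12.00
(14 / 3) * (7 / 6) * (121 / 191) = 5929 / 1719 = 3.45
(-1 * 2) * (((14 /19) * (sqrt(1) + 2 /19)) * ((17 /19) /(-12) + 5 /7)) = -1.04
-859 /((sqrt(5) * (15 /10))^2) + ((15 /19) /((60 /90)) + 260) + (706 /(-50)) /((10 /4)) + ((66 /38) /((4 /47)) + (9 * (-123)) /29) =400231309 /2479500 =161.42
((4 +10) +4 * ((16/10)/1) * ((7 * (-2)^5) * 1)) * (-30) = 42588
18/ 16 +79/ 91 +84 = 62603/ 728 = 85.99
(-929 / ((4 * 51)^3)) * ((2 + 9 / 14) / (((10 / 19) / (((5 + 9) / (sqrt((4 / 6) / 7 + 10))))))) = -653087 * sqrt(1113) / 8999043840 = -0.00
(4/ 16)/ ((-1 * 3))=-1/ 12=-0.08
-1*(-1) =1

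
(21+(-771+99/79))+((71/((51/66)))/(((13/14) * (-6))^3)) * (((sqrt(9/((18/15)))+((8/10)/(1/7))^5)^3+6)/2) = -107880523405436565916813447099/2431195587158203125 - 158692169985565144159 * sqrt(30)/13130507812500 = -44439641326.15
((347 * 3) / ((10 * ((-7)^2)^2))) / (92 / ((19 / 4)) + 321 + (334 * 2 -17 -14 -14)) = 19779 / 439479040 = 0.00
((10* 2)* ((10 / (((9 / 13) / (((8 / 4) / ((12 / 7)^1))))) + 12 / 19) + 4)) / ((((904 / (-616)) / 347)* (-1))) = 5889401980 / 57969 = 101595.71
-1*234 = -234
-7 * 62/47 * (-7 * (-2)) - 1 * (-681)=25931/47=551.72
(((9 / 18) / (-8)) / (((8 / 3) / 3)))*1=-9 / 128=-0.07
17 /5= 3.40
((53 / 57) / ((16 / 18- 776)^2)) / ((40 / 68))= 24327 / 9246269440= 0.00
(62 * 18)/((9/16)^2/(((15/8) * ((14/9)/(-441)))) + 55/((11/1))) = -357120/13709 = -26.05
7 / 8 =0.88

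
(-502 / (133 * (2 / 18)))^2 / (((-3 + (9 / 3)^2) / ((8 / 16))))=1701027 / 17689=96.16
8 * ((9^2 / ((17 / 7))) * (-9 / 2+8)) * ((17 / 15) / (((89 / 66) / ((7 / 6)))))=407484 / 445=915.69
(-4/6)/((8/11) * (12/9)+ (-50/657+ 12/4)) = -4818/28139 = -0.17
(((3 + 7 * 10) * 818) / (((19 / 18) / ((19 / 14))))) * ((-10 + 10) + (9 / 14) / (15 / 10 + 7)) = 4836834 / 833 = 5806.52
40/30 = 4/3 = 1.33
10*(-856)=-8560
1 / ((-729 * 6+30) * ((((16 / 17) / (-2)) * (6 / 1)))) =17 / 208512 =0.00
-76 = -76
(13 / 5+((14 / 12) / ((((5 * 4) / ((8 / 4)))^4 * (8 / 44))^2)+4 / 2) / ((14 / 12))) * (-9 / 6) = -6.47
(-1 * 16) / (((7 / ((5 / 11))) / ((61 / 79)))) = -4880 / 6083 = -0.80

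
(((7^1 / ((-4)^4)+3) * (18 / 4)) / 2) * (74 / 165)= 3.05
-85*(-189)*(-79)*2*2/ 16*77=-97723395/ 4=-24430848.75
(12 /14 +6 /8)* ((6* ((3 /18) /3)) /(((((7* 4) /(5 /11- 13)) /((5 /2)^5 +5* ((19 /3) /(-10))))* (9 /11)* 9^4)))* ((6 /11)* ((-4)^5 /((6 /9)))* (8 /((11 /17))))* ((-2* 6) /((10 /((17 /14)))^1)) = -1929437984 /30255687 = -63.77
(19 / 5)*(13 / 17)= 247 / 85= 2.91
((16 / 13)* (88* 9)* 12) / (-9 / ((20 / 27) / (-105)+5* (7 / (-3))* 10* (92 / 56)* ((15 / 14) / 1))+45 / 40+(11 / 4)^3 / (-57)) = 971331305472 / 66760967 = 14549.39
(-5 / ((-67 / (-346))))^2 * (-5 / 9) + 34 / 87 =-433512622 / 1171629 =-370.01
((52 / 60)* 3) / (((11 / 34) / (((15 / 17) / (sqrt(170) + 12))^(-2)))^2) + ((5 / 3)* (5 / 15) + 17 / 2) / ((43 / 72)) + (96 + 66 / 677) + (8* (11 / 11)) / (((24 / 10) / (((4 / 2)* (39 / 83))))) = 6305891626112* sqrt(170) / 10209375 + 595986157835915208154 / 74004073790625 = 16106685.25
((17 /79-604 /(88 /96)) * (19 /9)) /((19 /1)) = -73.19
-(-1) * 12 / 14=6 / 7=0.86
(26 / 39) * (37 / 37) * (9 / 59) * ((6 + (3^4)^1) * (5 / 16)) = 1305 / 472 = 2.76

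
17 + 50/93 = 17.54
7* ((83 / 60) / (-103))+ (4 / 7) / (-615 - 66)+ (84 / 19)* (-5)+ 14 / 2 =-945347757 / 62193460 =-15.20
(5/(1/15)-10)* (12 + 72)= 5460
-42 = -42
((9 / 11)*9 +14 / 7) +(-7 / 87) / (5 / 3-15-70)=746827 / 79750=9.36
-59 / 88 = -0.67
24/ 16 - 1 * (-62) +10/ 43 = 5481/ 86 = 63.73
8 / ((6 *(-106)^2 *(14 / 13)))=13 / 117978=0.00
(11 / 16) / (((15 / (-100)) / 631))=-34705 / 12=-2892.08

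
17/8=2.12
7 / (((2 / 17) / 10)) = 595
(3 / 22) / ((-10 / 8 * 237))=-2 / 4345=-0.00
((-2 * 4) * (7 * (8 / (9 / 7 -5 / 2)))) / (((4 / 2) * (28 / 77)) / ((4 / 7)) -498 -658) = -0.32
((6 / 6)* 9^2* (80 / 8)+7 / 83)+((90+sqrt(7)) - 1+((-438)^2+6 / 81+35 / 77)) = sqrt(7)+4751322803 / 24651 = 192746.26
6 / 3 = 2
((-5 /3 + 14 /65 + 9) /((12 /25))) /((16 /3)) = 115 /39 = 2.95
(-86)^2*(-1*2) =-14792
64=64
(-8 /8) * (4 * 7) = -28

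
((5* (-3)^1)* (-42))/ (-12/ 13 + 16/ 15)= 4387.50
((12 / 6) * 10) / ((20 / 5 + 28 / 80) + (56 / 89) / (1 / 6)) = 35600 / 14463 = 2.46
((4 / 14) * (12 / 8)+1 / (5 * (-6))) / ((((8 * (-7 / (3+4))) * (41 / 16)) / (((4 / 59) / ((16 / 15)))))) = -83 / 67732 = -0.00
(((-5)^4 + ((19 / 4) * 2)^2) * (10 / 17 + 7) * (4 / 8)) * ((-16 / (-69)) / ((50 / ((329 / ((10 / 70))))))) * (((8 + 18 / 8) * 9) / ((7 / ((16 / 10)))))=29870230446 / 48875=611155.61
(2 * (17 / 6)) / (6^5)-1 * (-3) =70001 / 23328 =3.00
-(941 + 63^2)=-4910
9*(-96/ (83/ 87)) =-75168/ 83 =-905.64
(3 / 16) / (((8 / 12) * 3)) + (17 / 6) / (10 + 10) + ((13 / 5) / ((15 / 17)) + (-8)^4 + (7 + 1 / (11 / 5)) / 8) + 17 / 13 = 1407607891 / 343200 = 4101.42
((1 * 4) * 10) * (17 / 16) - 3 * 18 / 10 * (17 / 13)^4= 7628291 / 285610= 26.71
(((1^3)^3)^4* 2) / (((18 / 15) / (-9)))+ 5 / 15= -44 / 3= -14.67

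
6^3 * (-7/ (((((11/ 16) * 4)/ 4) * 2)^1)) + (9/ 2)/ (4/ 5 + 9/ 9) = -24137/ 22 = -1097.14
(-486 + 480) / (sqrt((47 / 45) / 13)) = -18*sqrt(3055) / 47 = -21.17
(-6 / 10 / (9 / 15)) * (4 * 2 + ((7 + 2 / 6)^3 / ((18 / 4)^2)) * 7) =-315640 / 2187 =-144.33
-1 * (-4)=4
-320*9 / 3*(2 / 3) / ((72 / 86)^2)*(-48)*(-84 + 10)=-87568640 / 27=-3243282.96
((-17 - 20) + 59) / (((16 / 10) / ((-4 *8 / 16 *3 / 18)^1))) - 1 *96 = -100.58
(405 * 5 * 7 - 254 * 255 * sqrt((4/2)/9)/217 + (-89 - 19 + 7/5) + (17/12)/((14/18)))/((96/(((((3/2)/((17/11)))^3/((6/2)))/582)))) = 2621845061/34159892480 - 845185 * sqrt(2)/1557289216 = 0.08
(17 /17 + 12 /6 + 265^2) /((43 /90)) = 6320520 /43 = 146988.84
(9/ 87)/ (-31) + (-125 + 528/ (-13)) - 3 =-1970647/ 11687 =-168.62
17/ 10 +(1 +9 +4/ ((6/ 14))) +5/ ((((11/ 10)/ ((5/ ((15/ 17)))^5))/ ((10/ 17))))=418167221/ 26730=15644.12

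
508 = 508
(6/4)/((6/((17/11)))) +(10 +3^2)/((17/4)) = 3633/748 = 4.86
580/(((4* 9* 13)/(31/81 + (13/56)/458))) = 115440445/243066096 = 0.47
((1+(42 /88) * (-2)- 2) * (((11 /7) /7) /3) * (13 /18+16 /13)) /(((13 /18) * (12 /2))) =-19651 /298116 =-0.07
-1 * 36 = -36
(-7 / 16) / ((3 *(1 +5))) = -7 / 288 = -0.02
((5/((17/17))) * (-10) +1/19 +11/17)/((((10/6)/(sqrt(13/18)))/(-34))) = 15924 * sqrt(26)/95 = 854.70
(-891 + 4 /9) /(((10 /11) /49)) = -864017 /18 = -48000.94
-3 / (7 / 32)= -96 / 7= -13.71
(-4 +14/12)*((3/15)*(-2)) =17/15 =1.13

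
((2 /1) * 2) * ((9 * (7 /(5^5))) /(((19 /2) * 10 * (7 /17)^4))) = 3006756 /101828125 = 0.03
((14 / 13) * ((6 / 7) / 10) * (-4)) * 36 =-864 / 65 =-13.29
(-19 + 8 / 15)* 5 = -277 / 3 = -92.33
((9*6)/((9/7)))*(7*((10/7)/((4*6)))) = 35/2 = 17.50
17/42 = 0.40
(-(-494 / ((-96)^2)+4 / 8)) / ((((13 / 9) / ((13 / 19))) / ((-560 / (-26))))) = -71995 / 15808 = -4.55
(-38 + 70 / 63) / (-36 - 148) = 83 / 414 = 0.20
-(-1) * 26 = 26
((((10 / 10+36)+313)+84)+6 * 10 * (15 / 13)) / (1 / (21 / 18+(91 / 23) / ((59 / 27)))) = 79292311 / 52923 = 1498.26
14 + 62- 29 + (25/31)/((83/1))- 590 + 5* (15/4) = -5395481/10292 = -524.24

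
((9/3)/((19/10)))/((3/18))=180/19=9.47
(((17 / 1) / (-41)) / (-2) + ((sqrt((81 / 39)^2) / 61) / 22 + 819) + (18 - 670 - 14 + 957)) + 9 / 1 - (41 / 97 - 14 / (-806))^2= 47043099861415748 / 42039731896591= 1119.02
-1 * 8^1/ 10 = -0.80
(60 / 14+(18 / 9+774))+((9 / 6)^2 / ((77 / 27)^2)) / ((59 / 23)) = 1091961007 / 1399244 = 780.39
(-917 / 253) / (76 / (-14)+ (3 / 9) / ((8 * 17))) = 2618952 / 3920741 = 0.67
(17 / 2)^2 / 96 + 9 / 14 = 3751 / 2688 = 1.40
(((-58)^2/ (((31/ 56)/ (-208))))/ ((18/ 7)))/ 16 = -8571472/ 279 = -30722.12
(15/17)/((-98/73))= -1095/1666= -0.66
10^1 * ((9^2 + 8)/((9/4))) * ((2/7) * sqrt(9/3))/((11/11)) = 7120 * sqrt(3)/63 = 195.75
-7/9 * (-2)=14/9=1.56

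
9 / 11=0.82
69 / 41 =1.68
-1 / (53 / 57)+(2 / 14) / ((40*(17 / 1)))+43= 10576773 / 252280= 41.92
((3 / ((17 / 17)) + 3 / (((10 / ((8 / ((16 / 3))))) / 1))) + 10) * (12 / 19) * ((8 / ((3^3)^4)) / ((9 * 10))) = 1076 / 757303425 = 0.00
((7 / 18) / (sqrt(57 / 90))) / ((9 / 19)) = 7 * sqrt(570) / 162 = 1.03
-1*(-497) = 497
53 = 53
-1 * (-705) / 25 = 28.20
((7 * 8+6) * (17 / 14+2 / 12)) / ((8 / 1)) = 899 / 84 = 10.70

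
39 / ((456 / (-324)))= -1053 / 38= -27.71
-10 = -10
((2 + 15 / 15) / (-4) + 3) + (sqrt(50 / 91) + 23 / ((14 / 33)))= 57.21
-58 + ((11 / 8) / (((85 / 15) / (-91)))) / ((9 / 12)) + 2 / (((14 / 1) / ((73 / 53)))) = -1100501 / 12614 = -87.24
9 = 9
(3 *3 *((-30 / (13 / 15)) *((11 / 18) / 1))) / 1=-2475 / 13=-190.38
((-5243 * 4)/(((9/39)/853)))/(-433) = 232558508/1299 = 179028.87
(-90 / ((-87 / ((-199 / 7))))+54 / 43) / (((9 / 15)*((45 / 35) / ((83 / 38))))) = -16997570 / 213237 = -79.71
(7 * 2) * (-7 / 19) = -98 / 19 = -5.16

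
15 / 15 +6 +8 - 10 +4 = 9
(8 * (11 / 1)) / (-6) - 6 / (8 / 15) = -311 / 12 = -25.92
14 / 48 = 7 / 24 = 0.29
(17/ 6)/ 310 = 17/ 1860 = 0.01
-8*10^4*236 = -18880000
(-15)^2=225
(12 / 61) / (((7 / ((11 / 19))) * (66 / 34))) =68 / 8113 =0.01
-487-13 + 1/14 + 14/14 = -6985/14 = -498.93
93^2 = 8649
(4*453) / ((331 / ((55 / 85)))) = 19932 / 5627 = 3.54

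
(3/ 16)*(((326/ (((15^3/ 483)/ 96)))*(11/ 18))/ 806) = 288673/ 453375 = 0.64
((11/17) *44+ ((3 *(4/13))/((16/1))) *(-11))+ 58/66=837667/29172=28.71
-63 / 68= -0.93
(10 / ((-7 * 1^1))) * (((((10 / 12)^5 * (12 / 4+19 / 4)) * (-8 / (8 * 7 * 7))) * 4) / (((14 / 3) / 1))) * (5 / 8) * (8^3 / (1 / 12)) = 298.87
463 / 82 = 5.65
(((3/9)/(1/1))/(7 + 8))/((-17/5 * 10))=-1/1530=-0.00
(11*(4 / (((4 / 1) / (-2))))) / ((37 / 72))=-1584 / 37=-42.81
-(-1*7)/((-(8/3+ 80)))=-21/248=-0.08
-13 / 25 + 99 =2462 / 25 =98.48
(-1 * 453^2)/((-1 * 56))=205209/56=3664.45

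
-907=-907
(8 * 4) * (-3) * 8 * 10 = -7680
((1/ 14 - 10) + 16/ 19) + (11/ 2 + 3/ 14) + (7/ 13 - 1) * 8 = -24429/ 3458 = -7.06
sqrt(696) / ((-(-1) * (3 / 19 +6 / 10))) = 95 * sqrt(174) / 36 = 34.81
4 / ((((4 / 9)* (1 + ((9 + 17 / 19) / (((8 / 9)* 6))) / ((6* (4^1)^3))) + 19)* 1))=87552 / 425647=0.21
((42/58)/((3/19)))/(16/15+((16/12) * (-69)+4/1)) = -1995/37816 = -0.05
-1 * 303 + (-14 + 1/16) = -5071/16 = -316.94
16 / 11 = 1.45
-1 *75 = -75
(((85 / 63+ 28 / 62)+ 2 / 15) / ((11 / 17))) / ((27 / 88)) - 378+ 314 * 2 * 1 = 68482382 / 263655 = 259.74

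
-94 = -94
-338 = -338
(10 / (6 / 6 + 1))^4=625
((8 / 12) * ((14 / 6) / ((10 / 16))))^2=6.19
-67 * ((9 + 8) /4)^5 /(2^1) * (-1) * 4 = 95130419 /512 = 185801.60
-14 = -14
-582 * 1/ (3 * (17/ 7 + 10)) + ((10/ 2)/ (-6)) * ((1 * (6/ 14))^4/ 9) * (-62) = -3220103/ 208887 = -15.42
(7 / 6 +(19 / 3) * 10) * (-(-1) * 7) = 903 / 2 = 451.50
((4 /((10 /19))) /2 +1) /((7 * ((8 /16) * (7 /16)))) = 768 /245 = 3.13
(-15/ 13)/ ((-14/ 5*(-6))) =-25/ 364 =-0.07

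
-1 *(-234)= 234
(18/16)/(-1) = -9/8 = -1.12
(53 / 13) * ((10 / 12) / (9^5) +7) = 131443339 / 4605822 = 28.54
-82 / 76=-41 / 38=-1.08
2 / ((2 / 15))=15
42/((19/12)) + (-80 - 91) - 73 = -4132/19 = -217.47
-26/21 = -1.24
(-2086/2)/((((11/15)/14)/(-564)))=123532920/11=11230265.45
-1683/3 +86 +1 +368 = -106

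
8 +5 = 13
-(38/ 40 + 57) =-1159/ 20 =-57.95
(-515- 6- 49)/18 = -95/3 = -31.67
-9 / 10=-0.90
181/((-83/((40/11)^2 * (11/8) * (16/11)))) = -579200/10043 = -57.67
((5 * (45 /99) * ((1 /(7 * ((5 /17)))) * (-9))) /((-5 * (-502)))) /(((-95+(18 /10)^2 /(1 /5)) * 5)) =153 /15229676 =0.00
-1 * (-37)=37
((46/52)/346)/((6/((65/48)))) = 115/199296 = 0.00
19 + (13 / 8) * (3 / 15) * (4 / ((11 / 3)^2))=23107 / 1210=19.10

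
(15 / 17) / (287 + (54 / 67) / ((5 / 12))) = 5025 / 1645481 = 0.00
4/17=0.24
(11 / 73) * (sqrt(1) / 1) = 11 / 73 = 0.15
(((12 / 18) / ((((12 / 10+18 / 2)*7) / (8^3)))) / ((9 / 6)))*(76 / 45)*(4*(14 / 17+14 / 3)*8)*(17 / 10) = 19922944 / 12393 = 1607.60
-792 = -792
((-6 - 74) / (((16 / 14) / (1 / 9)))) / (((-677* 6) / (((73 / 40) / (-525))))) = -73 / 10967400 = -0.00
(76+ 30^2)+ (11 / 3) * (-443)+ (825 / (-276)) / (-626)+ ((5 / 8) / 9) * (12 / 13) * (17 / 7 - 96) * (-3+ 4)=-10287727865 / 15722616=-654.33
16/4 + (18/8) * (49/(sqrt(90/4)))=4 + 147 * sqrt(10)/20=27.24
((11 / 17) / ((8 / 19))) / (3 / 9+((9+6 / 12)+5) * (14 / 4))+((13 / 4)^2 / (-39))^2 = 2483453 / 24009984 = 0.10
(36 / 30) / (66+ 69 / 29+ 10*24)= 58 / 14905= 0.00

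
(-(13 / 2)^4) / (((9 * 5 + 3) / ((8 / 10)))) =-28561 / 960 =-29.75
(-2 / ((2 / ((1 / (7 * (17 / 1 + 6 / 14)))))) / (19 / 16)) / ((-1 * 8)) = 1 / 1159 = 0.00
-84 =-84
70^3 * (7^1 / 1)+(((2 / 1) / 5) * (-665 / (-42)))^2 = 21609361 / 9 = 2401040.11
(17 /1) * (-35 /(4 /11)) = -6545 /4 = -1636.25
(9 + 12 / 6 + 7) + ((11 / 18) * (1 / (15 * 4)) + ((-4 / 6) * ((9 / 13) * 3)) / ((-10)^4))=3950954 / 219375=18.01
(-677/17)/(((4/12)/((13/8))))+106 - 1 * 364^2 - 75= -18041643/136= -132659.14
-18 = -18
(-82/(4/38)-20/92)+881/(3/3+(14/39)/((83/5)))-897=-61903440/76061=-813.87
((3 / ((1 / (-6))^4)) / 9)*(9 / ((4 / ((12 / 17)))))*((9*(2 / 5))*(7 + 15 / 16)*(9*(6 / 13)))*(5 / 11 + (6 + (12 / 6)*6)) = 18268107228 / 12155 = 1502929.43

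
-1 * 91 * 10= -910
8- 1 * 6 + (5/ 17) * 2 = 44/ 17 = 2.59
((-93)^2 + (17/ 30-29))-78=256277/ 30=8542.57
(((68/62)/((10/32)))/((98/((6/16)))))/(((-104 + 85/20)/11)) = -1496/1010135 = -0.00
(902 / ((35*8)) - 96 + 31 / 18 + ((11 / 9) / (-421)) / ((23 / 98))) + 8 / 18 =-1105668713 / 12200580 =-90.62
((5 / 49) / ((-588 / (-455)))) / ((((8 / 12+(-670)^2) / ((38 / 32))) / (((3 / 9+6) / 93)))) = 117325 / 8248021842816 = 0.00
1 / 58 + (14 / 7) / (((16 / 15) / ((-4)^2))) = 1741 / 58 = 30.02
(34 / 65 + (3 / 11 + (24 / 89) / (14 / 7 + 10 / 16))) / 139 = 400247 / 61916855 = 0.01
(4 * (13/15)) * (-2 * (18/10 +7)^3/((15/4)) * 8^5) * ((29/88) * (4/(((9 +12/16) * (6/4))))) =-941940015104/253125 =-3721244.50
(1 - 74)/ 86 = -73/ 86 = -0.85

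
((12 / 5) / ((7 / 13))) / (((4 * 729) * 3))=13 / 25515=0.00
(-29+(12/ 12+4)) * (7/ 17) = -9.88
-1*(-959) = 959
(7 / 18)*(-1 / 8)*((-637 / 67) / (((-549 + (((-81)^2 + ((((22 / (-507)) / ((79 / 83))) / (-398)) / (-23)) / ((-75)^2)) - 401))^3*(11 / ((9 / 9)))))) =543263381348037507678900259140380859375 / 2284145400744433069128068566872933131277665853333376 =0.00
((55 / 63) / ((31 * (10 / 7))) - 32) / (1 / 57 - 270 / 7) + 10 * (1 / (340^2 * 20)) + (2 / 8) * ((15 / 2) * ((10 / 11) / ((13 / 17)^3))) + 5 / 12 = 13476765020571791 / 2664485159679200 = 5.06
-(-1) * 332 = 332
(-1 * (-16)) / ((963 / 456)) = 2432 / 321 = 7.58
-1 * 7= -7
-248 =-248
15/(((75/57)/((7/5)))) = 399/25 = 15.96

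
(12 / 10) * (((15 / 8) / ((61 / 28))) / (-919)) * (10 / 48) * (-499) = 52395 / 448472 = 0.12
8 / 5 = 1.60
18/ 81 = 2/ 9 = 0.22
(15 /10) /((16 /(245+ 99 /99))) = 369 /16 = 23.06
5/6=0.83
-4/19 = -0.21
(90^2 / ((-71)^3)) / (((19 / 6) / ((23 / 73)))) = -1117800 / 496422557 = -0.00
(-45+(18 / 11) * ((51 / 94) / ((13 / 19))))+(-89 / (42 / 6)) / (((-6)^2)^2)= -2665262297 / 60972912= -43.71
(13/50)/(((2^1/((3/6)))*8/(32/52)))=1/200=0.00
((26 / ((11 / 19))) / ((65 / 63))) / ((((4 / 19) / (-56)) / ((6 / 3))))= -1273608 / 55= -23156.51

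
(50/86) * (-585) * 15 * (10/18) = -121875/43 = -2834.30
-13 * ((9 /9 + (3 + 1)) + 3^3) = -416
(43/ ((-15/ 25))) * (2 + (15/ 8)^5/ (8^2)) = -169.28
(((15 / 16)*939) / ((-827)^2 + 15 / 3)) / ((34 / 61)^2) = 17470095 / 4216681088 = 0.00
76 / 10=38 / 5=7.60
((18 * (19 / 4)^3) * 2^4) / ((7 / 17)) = 1049427 / 14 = 74959.07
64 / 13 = 4.92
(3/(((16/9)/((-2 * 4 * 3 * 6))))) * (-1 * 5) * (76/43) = 92340/43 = 2147.44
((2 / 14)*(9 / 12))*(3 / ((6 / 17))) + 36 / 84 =1.34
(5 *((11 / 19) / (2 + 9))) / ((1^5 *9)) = 5 / 171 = 0.03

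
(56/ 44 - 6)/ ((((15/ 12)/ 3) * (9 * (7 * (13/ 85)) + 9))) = -221/ 363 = -0.61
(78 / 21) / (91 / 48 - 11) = -1248 / 3059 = -0.41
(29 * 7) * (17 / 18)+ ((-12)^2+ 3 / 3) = 6061 / 18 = 336.72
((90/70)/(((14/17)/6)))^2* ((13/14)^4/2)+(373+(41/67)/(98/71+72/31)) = 405.78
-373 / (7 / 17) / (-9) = 6341 / 63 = 100.65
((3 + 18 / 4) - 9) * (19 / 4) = -57 / 8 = -7.12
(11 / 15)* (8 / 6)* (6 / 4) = 22 / 15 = 1.47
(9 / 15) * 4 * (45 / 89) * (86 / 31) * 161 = 1495368 / 2759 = 542.00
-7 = -7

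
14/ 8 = 7/ 4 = 1.75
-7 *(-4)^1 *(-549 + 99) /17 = -12600 /17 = -741.18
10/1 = 10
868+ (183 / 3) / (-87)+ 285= 100250 / 87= 1152.30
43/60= 0.72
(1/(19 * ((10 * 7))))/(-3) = -1/3990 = -0.00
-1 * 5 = -5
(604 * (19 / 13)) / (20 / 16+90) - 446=-2070366 / 4745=-436.33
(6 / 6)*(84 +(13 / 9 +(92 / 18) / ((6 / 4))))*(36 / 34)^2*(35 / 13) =1007580 / 3757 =268.19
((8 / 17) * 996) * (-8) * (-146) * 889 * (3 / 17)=24820766208 / 289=85885004.18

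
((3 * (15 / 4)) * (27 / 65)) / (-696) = -81 / 12064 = -0.01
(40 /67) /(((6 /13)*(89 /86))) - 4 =-2.75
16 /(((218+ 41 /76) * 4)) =304 /16609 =0.02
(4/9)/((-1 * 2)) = -2/9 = -0.22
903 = 903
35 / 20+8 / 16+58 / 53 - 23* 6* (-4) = 117733 / 212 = 555.34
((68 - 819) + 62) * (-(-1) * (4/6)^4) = -11024/81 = -136.10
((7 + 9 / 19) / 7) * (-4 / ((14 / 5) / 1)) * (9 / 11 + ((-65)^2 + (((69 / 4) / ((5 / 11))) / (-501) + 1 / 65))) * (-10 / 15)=286599515758 / 66699633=4296.87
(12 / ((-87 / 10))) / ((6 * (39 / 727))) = -14540 / 3393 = -4.29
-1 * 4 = -4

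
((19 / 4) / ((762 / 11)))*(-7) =-1463 / 3048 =-0.48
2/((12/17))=17/6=2.83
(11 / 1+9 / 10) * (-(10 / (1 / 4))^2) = -19040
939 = 939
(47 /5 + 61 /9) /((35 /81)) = 936 /25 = 37.44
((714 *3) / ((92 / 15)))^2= 258084225 / 2116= 121967.97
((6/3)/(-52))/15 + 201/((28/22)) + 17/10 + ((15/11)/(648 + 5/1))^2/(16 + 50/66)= 161477656397209/1011599919330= 159.63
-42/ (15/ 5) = -14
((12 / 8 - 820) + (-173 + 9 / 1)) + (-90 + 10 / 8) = -4285 / 4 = -1071.25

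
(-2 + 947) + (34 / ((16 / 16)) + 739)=1718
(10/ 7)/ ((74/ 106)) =530/ 259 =2.05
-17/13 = -1.31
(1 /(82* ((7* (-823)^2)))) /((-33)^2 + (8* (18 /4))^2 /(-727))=727 /307299844586322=0.00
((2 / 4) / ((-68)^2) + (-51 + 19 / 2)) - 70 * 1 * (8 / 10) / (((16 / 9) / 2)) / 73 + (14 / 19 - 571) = -7858139813 / 12826976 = -612.63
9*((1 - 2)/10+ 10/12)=33/5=6.60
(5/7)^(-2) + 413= 10374/25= 414.96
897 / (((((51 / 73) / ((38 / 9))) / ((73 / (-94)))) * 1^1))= -30274049 / 7191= -4209.99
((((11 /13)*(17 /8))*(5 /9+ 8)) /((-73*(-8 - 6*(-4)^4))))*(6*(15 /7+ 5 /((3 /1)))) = 10285 /3296826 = 0.00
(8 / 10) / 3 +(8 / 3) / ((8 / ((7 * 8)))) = 284 / 15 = 18.93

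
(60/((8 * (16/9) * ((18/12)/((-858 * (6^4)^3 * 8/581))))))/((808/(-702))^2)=-54595919015.20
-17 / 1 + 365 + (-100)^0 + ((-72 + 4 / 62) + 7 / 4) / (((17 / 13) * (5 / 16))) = 467059 / 2635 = 177.25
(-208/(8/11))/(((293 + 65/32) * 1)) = -0.97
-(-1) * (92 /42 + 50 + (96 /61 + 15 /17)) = 1190039 /21777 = 54.65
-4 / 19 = -0.21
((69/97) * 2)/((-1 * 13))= -138/1261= -0.11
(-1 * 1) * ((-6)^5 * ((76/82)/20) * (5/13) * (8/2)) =295488/533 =554.39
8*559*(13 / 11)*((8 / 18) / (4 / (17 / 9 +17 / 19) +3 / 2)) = 55345472 / 69201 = 799.78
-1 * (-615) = 615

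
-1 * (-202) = 202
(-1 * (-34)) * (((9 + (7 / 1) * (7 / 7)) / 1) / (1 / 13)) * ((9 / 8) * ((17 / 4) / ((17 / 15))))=29835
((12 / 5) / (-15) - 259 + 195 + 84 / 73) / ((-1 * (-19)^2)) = 114992 / 658825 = 0.17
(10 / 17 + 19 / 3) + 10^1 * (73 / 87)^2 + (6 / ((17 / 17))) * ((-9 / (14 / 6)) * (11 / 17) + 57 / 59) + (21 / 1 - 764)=-39230239730 / 53141949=-738.22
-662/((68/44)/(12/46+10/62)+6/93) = -67948342/382373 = -177.70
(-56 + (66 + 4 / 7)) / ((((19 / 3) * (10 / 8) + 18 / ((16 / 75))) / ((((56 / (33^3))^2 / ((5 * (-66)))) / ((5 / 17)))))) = -2254336 / 786665426617125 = -0.00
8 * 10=80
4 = 4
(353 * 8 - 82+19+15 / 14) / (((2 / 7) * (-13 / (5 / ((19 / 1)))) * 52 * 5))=-38669 / 51376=-0.75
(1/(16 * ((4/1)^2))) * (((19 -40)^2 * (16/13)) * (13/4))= 441/64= 6.89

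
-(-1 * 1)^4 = -1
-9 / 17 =-0.53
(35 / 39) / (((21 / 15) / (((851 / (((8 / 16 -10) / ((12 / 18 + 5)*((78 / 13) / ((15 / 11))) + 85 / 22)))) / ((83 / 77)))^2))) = 246509298847357 / 67147083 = 3671184.03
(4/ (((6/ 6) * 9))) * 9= 4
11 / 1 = 11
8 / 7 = 1.14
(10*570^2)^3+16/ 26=445853814237000000008/ 13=34296447249000000000.62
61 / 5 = 12.20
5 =5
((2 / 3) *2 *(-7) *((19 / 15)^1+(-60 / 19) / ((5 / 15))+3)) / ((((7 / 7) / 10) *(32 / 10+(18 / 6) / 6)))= 831040 / 6327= 131.35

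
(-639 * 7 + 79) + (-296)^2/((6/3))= 39414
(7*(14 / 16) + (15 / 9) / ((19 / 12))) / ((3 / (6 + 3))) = 3273 / 152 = 21.53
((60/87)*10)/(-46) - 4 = -2768/667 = -4.15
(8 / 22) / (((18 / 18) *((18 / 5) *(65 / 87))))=58 / 429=0.14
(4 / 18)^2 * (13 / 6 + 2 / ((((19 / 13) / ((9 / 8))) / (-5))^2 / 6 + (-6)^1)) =67610374 / 747042507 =0.09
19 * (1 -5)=-76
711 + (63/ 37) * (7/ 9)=712.32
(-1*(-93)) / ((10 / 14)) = 651 / 5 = 130.20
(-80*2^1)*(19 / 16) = -190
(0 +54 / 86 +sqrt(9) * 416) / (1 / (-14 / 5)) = -3496.16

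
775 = 775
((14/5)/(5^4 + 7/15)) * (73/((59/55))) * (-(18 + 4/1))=-1854930/276769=-6.70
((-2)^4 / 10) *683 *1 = 5464 / 5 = 1092.80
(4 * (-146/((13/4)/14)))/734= -16352/4771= -3.43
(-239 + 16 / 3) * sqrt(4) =-1402 / 3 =-467.33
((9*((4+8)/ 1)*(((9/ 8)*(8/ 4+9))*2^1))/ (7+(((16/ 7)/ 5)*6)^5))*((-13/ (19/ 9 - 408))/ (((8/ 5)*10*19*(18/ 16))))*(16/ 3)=374375925000/ 45495648359239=0.01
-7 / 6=-1.17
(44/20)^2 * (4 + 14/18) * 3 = 5203/75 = 69.37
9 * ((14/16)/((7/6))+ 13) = 495/4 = 123.75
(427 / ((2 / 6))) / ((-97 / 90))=-115290 / 97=-1188.56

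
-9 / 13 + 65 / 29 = 584 / 377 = 1.55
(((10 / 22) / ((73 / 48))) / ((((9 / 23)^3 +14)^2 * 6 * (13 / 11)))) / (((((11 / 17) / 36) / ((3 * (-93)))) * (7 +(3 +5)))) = -67404885266592 / 305486045106671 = -0.22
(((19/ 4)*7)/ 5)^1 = 133/ 20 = 6.65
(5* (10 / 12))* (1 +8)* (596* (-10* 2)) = -447000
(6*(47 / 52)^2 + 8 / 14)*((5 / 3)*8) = 72.97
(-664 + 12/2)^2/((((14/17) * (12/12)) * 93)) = 525742/93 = 5653.14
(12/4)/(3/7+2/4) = 42/13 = 3.23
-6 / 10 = -3 / 5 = -0.60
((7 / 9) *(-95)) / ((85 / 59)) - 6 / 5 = -40153 / 765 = -52.49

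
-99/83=-1.19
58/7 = 8.29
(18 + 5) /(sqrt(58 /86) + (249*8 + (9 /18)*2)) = 1971077 /170798078 - 23*sqrt(1247) /170798078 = 0.01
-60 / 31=-1.94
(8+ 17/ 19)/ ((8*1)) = 169/ 152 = 1.11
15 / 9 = 5 / 3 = 1.67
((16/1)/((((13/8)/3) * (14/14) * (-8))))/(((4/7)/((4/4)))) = -84/13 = -6.46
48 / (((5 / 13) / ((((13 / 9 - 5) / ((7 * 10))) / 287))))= -0.02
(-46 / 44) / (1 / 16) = -184 / 11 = -16.73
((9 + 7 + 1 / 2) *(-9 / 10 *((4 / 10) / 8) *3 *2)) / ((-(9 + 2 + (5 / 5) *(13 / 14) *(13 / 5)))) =2079 / 6260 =0.33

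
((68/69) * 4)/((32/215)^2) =785825/4416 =177.95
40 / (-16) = -2.50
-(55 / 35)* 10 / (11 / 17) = -170 / 7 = -24.29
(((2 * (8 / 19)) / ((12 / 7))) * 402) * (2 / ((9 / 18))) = 15008 / 19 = 789.89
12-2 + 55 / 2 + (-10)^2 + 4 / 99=27233 / 198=137.54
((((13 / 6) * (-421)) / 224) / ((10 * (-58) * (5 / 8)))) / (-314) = -5473 / 152980800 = -0.00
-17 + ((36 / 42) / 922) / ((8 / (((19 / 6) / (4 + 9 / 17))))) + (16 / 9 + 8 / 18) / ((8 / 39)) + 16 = 117283057 / 11926992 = 9.83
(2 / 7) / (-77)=-2 / 539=-0.00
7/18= 0.39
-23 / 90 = -0.26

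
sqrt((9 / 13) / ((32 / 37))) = 3 * sqrt(962) / 104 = 0.89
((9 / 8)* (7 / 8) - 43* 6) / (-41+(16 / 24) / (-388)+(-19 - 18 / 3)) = 4786659 / 1229216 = 3.89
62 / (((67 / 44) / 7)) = 19096 / 67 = 285.01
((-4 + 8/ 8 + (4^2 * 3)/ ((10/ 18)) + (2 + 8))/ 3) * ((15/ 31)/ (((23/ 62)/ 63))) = 58842/ 23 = 2558.35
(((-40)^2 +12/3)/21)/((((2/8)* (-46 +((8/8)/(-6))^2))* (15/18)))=-461952/57925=-7.98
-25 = -25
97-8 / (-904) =10962 / 113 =97.01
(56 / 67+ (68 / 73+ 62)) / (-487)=-0.13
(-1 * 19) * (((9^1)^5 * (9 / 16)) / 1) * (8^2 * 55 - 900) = -6613783245 / 4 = -1653445811.25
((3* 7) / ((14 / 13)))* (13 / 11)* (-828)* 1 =-209898 / 11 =-19081.64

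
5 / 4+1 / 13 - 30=-1491 / 52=-28.67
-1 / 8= -0.12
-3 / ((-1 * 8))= 3 / 8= 0.38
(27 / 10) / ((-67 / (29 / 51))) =-261 / 11390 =-0.02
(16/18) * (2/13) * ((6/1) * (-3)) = -32/13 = -2.46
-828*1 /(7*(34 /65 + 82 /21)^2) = -55098225 /9132484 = -6.03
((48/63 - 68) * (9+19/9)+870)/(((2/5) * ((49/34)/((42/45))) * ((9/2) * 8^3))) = 197455/2286144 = 0.09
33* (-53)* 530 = -926970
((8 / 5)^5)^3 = 35184372088832 / 30517578125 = 1152.92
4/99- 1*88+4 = -8312/99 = -83.96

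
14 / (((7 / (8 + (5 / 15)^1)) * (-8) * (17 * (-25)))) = 1 / 204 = 0.00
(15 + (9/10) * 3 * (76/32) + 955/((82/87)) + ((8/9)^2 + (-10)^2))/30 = 301662193/7970400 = 37.85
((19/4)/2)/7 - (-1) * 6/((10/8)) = 1439/280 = 5.14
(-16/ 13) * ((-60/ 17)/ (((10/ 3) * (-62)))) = -144/ 6851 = -0.02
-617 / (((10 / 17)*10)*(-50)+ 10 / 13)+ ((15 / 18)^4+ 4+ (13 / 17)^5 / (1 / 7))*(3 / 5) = 39042601991177 / 6627551710320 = 5.89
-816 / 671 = -1.22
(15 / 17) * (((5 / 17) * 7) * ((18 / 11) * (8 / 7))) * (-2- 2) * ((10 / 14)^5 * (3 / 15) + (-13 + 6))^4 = -8101837000669851235123200 / 253659614560108551179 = -31939.80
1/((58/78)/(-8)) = -312/29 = -10.76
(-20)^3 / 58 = -4000 / 29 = -137.93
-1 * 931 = -931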